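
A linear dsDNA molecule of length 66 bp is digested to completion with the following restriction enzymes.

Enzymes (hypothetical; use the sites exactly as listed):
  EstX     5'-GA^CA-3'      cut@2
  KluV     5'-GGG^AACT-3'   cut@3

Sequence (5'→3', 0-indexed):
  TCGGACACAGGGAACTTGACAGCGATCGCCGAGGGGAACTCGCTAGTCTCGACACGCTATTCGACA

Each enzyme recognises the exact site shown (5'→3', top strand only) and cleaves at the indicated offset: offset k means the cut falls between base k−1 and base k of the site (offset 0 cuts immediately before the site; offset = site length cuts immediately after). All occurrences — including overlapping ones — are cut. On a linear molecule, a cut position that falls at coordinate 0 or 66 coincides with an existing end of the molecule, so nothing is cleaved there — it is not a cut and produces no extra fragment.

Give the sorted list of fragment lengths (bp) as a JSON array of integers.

[2,5,7,7,12,16,17]

Per-enzyme occurrences:
  EstX (GACA, off=2): starts [3, 17, 50, 62] → cuts [5, 19, 52, 64]
  KluV (GGGAACT, off=3): starts [9, 33] → cuts [12, 36]

Pooled cuts: [5, 12, 19, 36, 52, 64]

Fragment lengths:
  [0,5): 5 bp
  [5,12): 7 bp
  [12,19): 7 bp
  [19,36): 17 bp
  [36,52): 16 bp
  [52,64): 12 bp
  [64,66): 2 bp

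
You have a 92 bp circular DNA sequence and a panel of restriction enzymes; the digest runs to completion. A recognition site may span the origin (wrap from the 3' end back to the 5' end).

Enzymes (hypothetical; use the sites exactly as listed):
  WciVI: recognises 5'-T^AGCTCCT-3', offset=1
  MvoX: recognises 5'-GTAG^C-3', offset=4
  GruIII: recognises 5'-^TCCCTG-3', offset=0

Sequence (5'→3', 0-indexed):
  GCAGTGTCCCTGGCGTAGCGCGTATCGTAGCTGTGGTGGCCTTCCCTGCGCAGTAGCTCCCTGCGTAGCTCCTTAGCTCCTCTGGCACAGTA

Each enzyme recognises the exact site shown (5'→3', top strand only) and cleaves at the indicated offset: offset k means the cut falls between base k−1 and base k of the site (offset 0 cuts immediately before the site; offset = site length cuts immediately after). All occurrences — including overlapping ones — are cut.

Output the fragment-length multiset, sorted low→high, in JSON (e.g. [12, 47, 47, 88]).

[1,2,5,6,9,12,12,12,14,19]

Per-enzyme occurrences:
  WciVI (TAGCTCCT, off=1): starts [65, 73] → cuts [66, 74]
  MvoX (GTAGC, off=4): starts [14, 26, 52, 64, 89] → cuts [1, 18, 30, 56, 68]
  GruIII (TCCCTG, off=0): starts [6, 42, 57] → cuts [6, 42, 57]

All cut coordinates (distinct, sorted): [1, 6, 18, 30, 42, 56, 57, 66, 68, 74]

Fragment lengths:
  1→6: 5 bp
  6→18: 12 bp
  18→30: 12 bp
  30→42: 12 bp
  42→56: 14 bp
  56→57: 1 bp
  57→66: 9 bp
  66→68: 2 bp
  68→74: 6 bp
  74→1 (wrap): 92-74+1 = 19 bp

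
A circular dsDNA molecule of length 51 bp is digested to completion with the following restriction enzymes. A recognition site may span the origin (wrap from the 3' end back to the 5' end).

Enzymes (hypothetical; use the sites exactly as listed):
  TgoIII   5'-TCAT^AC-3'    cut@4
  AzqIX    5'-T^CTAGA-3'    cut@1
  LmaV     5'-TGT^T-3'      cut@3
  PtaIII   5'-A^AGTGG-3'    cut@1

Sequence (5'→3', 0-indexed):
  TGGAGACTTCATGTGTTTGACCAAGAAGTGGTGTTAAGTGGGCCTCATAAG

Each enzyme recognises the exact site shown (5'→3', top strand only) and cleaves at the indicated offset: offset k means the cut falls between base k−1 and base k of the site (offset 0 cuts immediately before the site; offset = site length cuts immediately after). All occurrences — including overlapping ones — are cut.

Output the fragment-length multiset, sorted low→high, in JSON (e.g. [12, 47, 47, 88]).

[2,8,10,13,18]

Scan for sites:
  TgoIII (TCATAC, off=4): no sites
  AzqIX (TCTAGA, off=1): no sites
  LmaV TGTT/3: at [13, 31] ⇒ [16, 34]
  PtaIII AAGTGG/1: at [25, 35, 48] ⇒ [26, 36, 49]

All cut coordinates (distinct, sorted): [16, 26, 34, 36, 49]

Fragment lengths:
  16→26: 10 bp
  26→34: 8 bp
  34→36: 2 bp
  36→49: 13 bp
  49→16 (wrap): 51-49+16 = 18 bp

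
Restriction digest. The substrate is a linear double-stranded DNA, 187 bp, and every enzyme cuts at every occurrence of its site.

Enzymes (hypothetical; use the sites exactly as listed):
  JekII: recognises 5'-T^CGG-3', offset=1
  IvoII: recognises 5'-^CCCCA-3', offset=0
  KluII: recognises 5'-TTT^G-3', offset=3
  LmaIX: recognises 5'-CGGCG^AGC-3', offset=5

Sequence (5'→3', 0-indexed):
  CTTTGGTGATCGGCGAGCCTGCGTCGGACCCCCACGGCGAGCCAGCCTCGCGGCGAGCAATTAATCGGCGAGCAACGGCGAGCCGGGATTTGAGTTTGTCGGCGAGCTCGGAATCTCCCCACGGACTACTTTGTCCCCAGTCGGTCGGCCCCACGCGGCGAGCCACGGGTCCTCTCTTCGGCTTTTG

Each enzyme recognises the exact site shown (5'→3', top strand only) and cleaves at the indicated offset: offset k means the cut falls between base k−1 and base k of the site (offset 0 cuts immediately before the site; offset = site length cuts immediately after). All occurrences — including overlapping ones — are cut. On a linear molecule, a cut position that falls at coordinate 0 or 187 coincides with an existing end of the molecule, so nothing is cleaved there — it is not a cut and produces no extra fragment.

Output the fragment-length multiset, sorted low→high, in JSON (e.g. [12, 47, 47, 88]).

[1,2,2,3,4,4,4,5,5,5,5,6,6,7,8,8,9,10,10,10,11,12,16,16,18]

Per-enzyme occurrences:
  JekII TCGG/1: at [9, 23, 64, 98, 107, 140, 144, 177] ⇒ [10, 24, 65, 99, 108, 141, 145, 178]
  IvoII CCCCA/0: at [29, 116, 134, 148] ⇒ [29, 116, 134, 148]
  KluII TTTG/3: at [1, 88, 94, 129, 183] ⇒ [4, 91, 97, 132, 186]
  LmaIX CGGCGAGC/5: at [10, 34, 50, 65, 75, 99, 155] ⇒ [15, 39, 55, 70, 80, 104, 160]

Pooled cuts: [4, 10, 15, 24, 29, 39, 55, 65, 70, 80, 91, 97, 99, 104, 108, 116, 132, 134, 141, 145, 148, 160, 178, 186]

Fragment lengths:
  [0,4): 4 bp
  [4,10): 6 bp
  [10,15): 5 bp
  [15,24): 9 bp
  [24,29): 5 bp
  [29,39): 10 bp
  [39,55): 16 bp
  [55,65): 10 bp
  [65,70): 5 bp
  [70,80): 10 bp
  [80,91): 11 bp
  [91,97): 6 bp
  [97,99): 2 bp
  [99,104): 5 bp
  [104,108): 4 bp
  [108,116): 8 bp
  [116,132): 16 bp
  [132,134): 2 bp
  [134,141): 7 bp
  [141,145): 4 bp
  [145,148): 3 bp
  [148,160): 12 bp
  [160,178): 18 bp
  [178,186): 8 bp
  [186,187): 1 bp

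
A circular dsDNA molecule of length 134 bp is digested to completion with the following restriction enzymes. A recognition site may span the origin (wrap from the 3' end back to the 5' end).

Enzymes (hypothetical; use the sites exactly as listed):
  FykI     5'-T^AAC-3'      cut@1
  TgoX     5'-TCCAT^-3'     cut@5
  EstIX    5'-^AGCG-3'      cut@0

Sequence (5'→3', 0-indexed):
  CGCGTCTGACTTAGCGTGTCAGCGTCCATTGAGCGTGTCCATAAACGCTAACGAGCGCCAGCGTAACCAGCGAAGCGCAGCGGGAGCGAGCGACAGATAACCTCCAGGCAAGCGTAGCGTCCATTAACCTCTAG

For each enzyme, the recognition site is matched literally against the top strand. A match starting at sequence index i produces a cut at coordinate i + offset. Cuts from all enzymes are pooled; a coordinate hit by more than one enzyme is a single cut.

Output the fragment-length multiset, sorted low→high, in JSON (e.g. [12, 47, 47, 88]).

Scan for sites:
  FykI (TAAC, off=1): starts [48, 63, 97, 124] → cuts [49, 64, 98, 125]
  TgoX (TCCAT, off=5): starts [24, 37, 119] → cuts [29, 42, 124]
  EstIX (AGCG, off=0): starts [12, 20, 31, 53, 59, 68, 73, 78, 84, 88, 110, 115, 132] → cuts [12, 20, 31, 53, 59, 68, 73, 78, 84, 88, 110, 115, 132]

Pooled cuts: [12, 20, 29, 31, 42, 49, 53, 59, 64, 68, 73, 78, 84, 88, 98, 110, 115, 124, 125, 132]

Fragment lengths:
  12→20: 8 bp
  20→29: 9 bp
  29→31: 2 bp
  31→42: 11 bp
  42→49: 7 bp
  49→53: 4 bp
  53→59: 6 bp
  59→64: 5 bp
  64→68: 4 bp
  68→73: 5 bp
  73→78: 5 bp
  78→84: 6 bp
  84→88: 4 bp
  88→98: 10 bp
  98→110: 12 bp
  110→115: 5 bp
  115→124: 9 bp
  124→125: 1 bp
  125→132: 7 bp
  132→12 (wrap): 134-132+12 = 14 bp

[1,2,4,4,4,5,5,5,5,6,6,7,7,8,9,9,10,11,12,14]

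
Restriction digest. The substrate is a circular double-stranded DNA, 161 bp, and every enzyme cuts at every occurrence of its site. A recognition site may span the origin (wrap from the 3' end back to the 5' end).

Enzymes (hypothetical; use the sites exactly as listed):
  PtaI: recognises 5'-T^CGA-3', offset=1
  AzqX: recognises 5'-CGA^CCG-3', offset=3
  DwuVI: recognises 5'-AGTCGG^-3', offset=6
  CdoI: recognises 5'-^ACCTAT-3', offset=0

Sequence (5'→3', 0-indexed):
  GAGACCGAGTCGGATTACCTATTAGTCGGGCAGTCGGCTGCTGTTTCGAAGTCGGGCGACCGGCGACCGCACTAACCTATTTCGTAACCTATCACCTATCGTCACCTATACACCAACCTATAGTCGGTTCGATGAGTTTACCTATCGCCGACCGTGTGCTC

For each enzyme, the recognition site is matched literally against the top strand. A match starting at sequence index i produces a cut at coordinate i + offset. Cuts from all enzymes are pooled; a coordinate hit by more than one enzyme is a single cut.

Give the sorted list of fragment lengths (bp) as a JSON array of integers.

Scan for sites:
  PtaI (TCGA, off=1): starts [45, 128, 159] → cuts [46, 129, 160]
  AzqX (CGACCG, off=3): starts [56, 63, 148] → cuts [59, 66, 151]
  DwuVI (AGTCGG, off=6): starts [7, 23, 31, 49, 121] → cuts [13, 29, 37, 55, 127]
  CdoI (ACCTAT, off=0): starts [16, 74, 86, 93, 103, 115, 139] → cuts [16, 74, 86, 93, 103, 115, 139]

Pooled cuts: [13, 16, 29, 37, 46, 55, 59, 66, 74, 86, 93, 103, 115, 127, 129, 139, 151, 160]

Fragments:
  13→16: 3 bp
  16→29: 13 bp
  29→37: 8 bp
  37→46: 9 bp
  46→55: 9 bp
  55→59: 4 bp
  59→66: 7 bp
  66→74: 8 bp
  74→86: 12 bp
  86→93: 7 bp
  93→103: 10 bp
  103→115: 12 bp
  115→127: 12 bp
  127→129: 2 bp
  129→139: 10 bp
  139→151: 12 bp
  151→160: 9 bp
  160→13 (wrap): 161-160+13 = 14 bp

[2,3,4,7,7,8,8,9,9,9,10,10,12,12,12,12,13,14]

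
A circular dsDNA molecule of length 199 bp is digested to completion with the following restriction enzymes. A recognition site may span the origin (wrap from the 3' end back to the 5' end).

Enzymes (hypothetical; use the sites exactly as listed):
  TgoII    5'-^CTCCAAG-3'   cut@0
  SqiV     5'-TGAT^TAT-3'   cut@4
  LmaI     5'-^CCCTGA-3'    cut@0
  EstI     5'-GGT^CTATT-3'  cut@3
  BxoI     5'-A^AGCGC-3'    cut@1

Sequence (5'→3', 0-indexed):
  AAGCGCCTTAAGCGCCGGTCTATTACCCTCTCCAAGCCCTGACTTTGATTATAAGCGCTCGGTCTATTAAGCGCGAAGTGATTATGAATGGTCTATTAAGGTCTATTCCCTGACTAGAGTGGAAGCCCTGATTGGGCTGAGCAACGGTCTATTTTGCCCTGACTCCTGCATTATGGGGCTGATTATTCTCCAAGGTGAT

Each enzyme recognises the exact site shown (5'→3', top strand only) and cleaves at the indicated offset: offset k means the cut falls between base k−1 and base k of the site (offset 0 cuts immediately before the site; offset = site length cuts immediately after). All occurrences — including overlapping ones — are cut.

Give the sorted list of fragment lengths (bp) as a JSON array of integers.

Per-enzyme occurrences:
  TgoII (CTCCAAG, off=0): starts [29, 187] → cuts [29, 187]
  SqiV (TGATTAT, off=4): starts [45, 78, 179] → cuts [49, 82, 183]
  LmaI (CCCTGA, off=0): starts [36, 107, 125, 156] → cuts [36, 107, 125, 156]
  EstI (GGTCTATT, off=3): starts [16, 60, 89, 99, 145] → cuts [19, 63, 92, 102, 148]
  BxoI (AAGCGC, off=1): starts [0, 9, 52, 68] → cuts [1, 10, 53, 69]

All cut coordinates (distinct, sorted): [1, 10, 19, 29, 36, 49, 53, 63, 69, 82, 92, 102, 107, 125, 148, 156, 183, 187]

Fragments:
  1→10: 9 bp
  10→19: 9 bp
  19→29: 10 bp
  29→36: 7 bp
  36→49: 13 bp
  49→53: 4 bp
  53→63: 10 bp
  63→69: 6 bp
  69→82: 13 bp
  82→92: 10 bp
  92→102: 10 bp
  102→107: 5 bp
  107→125: 18 bp
  125→148: 23 bp
  148→156: 8 bp
  156→183: 27 bp
  183→187: 4 bp
  187→1 (wrap): 199-187+1 = 13 bp

[4,4,5,6,7,8,9,9,10,10,10,10,13,13,13,18,23,27]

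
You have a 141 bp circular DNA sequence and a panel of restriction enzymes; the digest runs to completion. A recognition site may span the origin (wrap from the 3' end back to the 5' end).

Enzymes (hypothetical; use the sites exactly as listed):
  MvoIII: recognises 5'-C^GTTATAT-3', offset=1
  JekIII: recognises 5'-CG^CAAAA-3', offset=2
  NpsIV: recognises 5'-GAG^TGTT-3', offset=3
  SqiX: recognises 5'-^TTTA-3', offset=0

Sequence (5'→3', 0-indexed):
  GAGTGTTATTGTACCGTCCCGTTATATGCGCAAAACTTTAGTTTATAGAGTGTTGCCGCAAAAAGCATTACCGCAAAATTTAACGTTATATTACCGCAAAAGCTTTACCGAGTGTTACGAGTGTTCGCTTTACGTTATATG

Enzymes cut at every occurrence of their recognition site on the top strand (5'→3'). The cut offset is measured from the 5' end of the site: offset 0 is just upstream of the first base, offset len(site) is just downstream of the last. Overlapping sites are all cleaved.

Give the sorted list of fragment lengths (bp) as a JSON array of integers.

Site scan:
  MvoIII CGTTATAT/1: at [19, 83, 132] ⇒ [20, 84, 133]
  JekIII CGCAAAA/2: at [28, 56, 71, 94] ⇒ [30, 58, 73, 96]
  NpsIV GAGTGTT/3: at [0, 47, 109, 118] ⇒ [3, 50, 112, 121]
  SqiX TTTA/0: at [36, 41, 78, 103, 128] ⇒ [36, 41, 78, 103, 128]

All cut coordinates (distinct, sorted): [3, 20, 30, 36, 41, 50, 58, 73, 78, 84, 96, 103, 112, 121, 128, 133]

Fragments:
  3→20: 17 bp
  20→30: 10 bp
  30→36: 6 bp
  36→41: 5 bp
  41→50: 9 bp
  50→58: 8 bp
  58→73: 15 bp
  73→78: 5 bp
  78→84: 6 bp
  84→96: 12 bp
  96→103: 7 bp
  103→112: 9 bp
  112→121: 9 bp
  121→128: 7 bp
  128→133: 5 bp
  133→3 (wrap): 141-133+3 = 11 bp

[5,5,5,6,6,7,7,8,9,9,9,10,11,12,15,17]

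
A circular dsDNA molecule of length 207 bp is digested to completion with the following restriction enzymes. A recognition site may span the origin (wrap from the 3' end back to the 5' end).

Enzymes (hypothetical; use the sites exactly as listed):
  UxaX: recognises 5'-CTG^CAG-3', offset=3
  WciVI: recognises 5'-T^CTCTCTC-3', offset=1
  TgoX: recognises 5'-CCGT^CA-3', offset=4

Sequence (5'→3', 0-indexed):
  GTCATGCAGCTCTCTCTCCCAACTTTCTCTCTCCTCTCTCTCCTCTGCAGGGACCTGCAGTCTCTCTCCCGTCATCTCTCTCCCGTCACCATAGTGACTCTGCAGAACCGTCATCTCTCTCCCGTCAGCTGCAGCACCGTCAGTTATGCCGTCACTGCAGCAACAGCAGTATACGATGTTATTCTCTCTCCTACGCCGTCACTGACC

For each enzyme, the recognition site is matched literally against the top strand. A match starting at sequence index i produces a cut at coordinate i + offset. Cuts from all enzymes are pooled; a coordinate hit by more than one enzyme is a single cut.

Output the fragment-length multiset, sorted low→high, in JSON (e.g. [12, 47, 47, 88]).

Site scan:
  UxaX CTGCAG/3: at [44, 54, 99, 128, 154] ⇒ [47, 57, 102, 131, 157]
  WciVI TCTCTCTC/1: at [10, 25, 34, 60, 74, 113, 182] ⇒ [11, 26, 35, 61, 75, 114, 183]
  TgoX CCGTCA/4: at [68, 82, 107, 121, 136, 148, 195, 205] ⇒ [2, 72, 86, 111, 125, 140, 152, 199]

Pooled cuts: [2, 11, 26, 35, 47, 57, 61, 72, 75, 86, 102, 111, 114, 125, 131, 140, 152, 157, 183, 199]

Fragments:
  2→11: 9 bp
  11→26: 15 bp
  26→35: 9 bp
  35→47: 12 bp
  47→57: 10 bp
  57→61: 4 bp
  61→72: 11 bp
  72→75: 3 bp
  75→86: 11 bp
  86→102: 16 bp
  102→111: 9 bp
  111→114: 3 bp
  114→125: 11 bp
  125→131: 6 bp
  131→140: 9 bp
  140→152: 12 bp
  152→157: 5 bp
  157→183: 26 bp
  183→199: 16 bp
  199→2 (wrap): 207-199+2 = 10 bp

[3,3,4,5,6,9,9,9,9,10,10,11,11,11,12,12,15,16,16,26]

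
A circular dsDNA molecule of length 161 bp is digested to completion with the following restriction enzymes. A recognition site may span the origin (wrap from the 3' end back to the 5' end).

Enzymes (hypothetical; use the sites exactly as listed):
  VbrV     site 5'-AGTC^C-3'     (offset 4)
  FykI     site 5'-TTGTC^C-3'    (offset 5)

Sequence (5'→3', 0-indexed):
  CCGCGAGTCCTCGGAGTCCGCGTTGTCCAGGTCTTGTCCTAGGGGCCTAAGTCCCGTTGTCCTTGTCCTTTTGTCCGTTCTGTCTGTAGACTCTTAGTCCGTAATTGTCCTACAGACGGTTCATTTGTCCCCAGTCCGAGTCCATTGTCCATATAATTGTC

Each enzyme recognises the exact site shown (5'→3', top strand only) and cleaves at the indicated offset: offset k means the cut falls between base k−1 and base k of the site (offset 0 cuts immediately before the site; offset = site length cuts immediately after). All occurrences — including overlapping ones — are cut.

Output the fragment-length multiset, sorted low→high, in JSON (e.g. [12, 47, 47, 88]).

Site scan:
  VbrV (AGTCC, off=4): starts [5, 14, 49, 95, 132, 138] → cuts [9, 18, 53, 99, 136, 142]
  FykI (TTGTCC, off=5): starts [22, 33, 56, 62, 70, 104, 124, 144, 156] → cuts [0, 27, 38, 61, 67, 75, 109, 129, 149]

Pooled cuts: [0, 9, 18, 27, 38, 53, 61, 67, 75, 99, 109, 129, 136, 142, 149]

Fragments:
  0→9: 9 bp
  9→18: 9 bp
  18→27: 9 bp
  27→38: 11 bp
  38→53: 15 bp
  53→61: 8 bp
  61→67: 6 bp
  67→75: 8 bp
  75→99: 24 bp
  99→109: 10 bp
  109→129: 20 bp
  129→136: 7 bp
  136→142: 6 bp
  142→149: 7 bp
  149→0 (wrap): 161-149+0 = 12 bp

[6,6,7,7,8,8,9,9,9,10,11,12,15,20,24]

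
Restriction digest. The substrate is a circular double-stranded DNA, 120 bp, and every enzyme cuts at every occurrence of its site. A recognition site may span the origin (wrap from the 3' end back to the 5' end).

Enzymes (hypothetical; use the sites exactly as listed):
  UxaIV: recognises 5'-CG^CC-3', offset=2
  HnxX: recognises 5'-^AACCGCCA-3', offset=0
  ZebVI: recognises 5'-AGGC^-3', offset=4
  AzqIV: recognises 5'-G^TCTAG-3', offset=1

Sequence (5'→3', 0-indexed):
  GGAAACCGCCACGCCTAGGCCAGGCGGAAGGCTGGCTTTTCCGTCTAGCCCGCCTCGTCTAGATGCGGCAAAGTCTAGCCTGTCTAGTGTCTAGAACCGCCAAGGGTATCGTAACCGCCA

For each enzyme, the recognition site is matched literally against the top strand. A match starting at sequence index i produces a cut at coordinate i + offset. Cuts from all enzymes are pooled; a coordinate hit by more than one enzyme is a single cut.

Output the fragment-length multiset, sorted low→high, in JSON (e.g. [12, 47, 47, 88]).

Per-enzyme occurrences:
  UxaIV CGCC/2: at [6, 11, 50, 97, 115] ⇒ [8, 13, 52, 99, 117]
  HnxX AACCGCCA/0: at [3, 94, 112] ⇒ [3, 94, 112]
  ZebVI AGGC/4: at [16, 21, 28] ⇒ [20, 25, 32]
  AzqIV GTCTAG/1: at [42, 56, 72, 81, 88] ⇒ [43, 57, 73, 82, 89]

All cut coordinates (distinct, sorted): [3, 8, 13, 20, 25, 32, 43, 52, 57, 73, 82, 89, 94, 99, 112, 117]

Fragment lengths:
  3→8: 5 bp
  8→13: 5 bp
  13→20: 7 bp
  20→25: 5 bp
  25→32: 7 bp
  32→43: 11 bp
  43→52: 9 bp
  52→57: 5 bp
  57→73: 16 bp
  73→82: 9 bp
  82→89: 7 bp
  89→94: 5 bp
  94→99: 5 bp
  99→112: 13 bp
  112→117: 5 bp
  117→3 (wrap): 120-117+3 = 6 bp

[5,5,5,5,5,5,5,6,7,7,7,9,9,11,13,16]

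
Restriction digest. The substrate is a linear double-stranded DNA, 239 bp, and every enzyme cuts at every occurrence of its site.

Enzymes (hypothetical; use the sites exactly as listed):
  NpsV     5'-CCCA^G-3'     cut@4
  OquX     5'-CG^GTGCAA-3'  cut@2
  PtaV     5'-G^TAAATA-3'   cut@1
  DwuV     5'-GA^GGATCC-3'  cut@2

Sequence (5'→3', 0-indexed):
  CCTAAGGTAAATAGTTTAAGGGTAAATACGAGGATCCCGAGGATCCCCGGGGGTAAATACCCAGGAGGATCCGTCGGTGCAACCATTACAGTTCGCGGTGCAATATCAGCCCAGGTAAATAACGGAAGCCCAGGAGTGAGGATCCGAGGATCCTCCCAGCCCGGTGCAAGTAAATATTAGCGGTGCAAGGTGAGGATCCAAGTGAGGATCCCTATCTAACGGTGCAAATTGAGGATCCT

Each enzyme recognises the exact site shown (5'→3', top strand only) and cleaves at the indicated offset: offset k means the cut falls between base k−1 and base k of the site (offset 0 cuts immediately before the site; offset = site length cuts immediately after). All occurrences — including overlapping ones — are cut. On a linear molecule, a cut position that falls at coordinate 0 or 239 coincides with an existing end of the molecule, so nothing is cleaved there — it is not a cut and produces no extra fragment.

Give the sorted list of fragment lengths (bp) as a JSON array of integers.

Scan for sites:
  NpsV (CCCAG, off=4): starts [59, 109, 128, 154] → cuts [63, 113, 132, 158]
  OquX (CGGTGCAA, off=2): starts [74, 95, 161, 180, 219] → cuts [76, 97, 163, 182, 221]
  PtaV (GTAAATA, off=1): starts [6, 21, 52, 114, 169] → cuts [7, 22, 53, 115, 170]
  DwuV (GAGGATCC, off=2): starts [29, 38, 64, 137, 145, 191, 203, 230] → cuts [31, 40, 66, 139, 147, 193, 205, 232]

Pooled cuts: [7, 22, 31, 40, 53, 63, 66, 76, 97, 113, 115, 132, 139, 147, 158, 163, 170, 182, 193, 205, 221, 232]

Fragments:
  [0,7): 7 bp
  [7,22): 15 bp
  [22,31): 9 bp
  [31,40): 9 bp
  [40,53): 13 bp
  [53,63): 10 bp
  [63,66): 3 bp
  [66,76): 10 bp
  [76,97): 21 bp
  [97,113): 16 bp
  [113,115): 2 bp
  [115,132): 17 bp
  [132,139): 7 bp
  [139,147): 8 bp
  [147,158): 11 bp
  [158,163): 5 bp
  [163,170): 7 bp
  [170,182): 12 bp
  [182,193): 11 bp
  [193,205): 12 bp
  [205,221): 16 bp
  [221,232): 11 bp
  [232,239): 7 bp

[2,3,5,7,7,7,7,8,9,9,10,10,11,11,11,12,12,13,15,16,16,17,21]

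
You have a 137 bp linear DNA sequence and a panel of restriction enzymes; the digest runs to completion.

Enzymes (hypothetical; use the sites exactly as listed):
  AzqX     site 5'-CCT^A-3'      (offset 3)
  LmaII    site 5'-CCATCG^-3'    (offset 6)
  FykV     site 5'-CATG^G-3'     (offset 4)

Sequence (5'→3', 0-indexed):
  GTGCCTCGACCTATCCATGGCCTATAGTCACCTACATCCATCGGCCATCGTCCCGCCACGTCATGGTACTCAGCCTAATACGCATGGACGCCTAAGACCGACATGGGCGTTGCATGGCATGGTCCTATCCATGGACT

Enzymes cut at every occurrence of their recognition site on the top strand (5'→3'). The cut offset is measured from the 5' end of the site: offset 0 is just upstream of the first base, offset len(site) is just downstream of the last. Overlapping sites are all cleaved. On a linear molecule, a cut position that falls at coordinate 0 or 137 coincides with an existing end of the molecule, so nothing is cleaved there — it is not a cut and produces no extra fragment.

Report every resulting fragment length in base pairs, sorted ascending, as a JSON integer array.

[4,4,5,5,7,7,7,7,10,10,10,11,11,12,12,15]

Site scan:
  AzqX (CCTA, off=3): starts [9, 20, 30, 73, 90, 123] → cuts [12, 23, 33, 76, 93, 126]
  LmaII (CCATCG, off=6): starts [37, 44] → cuts [43, 50]
  FykV (CATGG, off=4): starts [15, 61, 82, 101, 112, 117, 129] → cuts [19, 65, 86, 105, 116, 121, 133]

All cut coordinates (distinct, sorted): [12, 19, 23, 33, 43, 50, 65, 76, 86, 93, 105, 116, 121, 126, 133]

Fragments:
  [0,12): 12 bp
  [12,19): 7 bp
  [19,23): 4 bp
  [23,33): 10 bp
  [33,43): 10 bp
  [43,50): 7 bp
  [50,65): 15 bp
  [65,76): 11 bp
  [76,86): 10 bp
  [86,93): 7 bp
  [93,105): 12 bp
  [105,116): 11 bp
  [116,121): 5 bp
  [121,126): 5 bp
  [126,133): 7 bp
  [133,137): 4 bp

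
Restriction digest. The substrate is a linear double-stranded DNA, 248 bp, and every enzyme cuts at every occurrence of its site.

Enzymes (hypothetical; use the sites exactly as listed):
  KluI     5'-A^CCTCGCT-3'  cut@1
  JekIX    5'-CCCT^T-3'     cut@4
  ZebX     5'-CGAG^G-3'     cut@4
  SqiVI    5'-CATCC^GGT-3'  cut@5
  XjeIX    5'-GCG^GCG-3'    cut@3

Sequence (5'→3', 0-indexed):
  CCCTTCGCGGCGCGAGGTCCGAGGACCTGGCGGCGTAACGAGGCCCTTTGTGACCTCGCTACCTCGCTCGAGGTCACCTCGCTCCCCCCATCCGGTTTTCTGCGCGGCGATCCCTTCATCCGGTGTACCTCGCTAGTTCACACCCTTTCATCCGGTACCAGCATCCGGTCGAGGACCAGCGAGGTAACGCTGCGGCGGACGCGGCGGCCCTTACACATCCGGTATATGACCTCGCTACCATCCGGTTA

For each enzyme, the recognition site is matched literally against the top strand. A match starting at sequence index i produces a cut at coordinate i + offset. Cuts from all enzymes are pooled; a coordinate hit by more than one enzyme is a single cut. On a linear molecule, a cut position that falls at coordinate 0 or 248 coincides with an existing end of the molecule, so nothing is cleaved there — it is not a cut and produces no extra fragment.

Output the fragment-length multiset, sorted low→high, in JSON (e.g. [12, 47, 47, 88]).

Scan for sites:
  KluI (ACCTCGCT, off=1): starts [52, 60, 75, 126, 228] → cuts [53, 61, 76, 127, 229]
  JekIX (CCCTT, off=4): starts [0, 43, 111, 142, 207] → cuts [4, 47, 115, 146, 211]
  ZebX (CGAGG, off=4): starts [12, 19, 38, 68, 169, 179] → cuts [16, 23, 42, 72, 173, 183]
  SqiVI (CATCCGGT, off=5): starts [88, 116, 148, 161, 215, 238] → cuts [93, 121, 153, 166, 220, 243]
  XjeIX (GCGGCG, off=3): starts [6, 29, 103, 191, 200] → cuts [9, 32, 106, 194, 203]

Pooled cuts: [4, 9, 16, 23, 32, 42, 47, 53, 61, 72, 76, 93, 106, 115, 121, 127, 146, 153, 166, 173, 183, 194, 203, 211, 220, 229, 243]

Fragments:
  [0,4): 4 bp
  [4,9): 5 bp
  [9,16): 7 bp
  [16,23): 7 bp
  [23,32): 9 bp
  [32,42): 10 bp
  [42,47): 5 bp
  [47,53): 6 bp
  [53,61): 8 bp
  [61,72): 11 bp
  [72,76): 4 bp
  [76,93): 17 bp
  [93,106): 13 bp
  [106,115): 9 bp
  [115,121): 6 bp
  [121,127): 6 bp
  [127,146): 19 bp
  [146,153): 7 bp
  [153,166): 13 bp
  [166,173): 7 bp
  [173,183): 10 bp
  [183,194): 11 bp
  [194,203): 9 bp
  [203,211): 8 bp
  [211,220): 9 bp
  [220,229): 9 bp
  [229,243): 14 bp
  [243,248): 5 bp

[4,4,5,5,5,6,6,6,7,7,7,7,8,8,9,9,9,9,9,10,10,11,11,13,13,14,17,19]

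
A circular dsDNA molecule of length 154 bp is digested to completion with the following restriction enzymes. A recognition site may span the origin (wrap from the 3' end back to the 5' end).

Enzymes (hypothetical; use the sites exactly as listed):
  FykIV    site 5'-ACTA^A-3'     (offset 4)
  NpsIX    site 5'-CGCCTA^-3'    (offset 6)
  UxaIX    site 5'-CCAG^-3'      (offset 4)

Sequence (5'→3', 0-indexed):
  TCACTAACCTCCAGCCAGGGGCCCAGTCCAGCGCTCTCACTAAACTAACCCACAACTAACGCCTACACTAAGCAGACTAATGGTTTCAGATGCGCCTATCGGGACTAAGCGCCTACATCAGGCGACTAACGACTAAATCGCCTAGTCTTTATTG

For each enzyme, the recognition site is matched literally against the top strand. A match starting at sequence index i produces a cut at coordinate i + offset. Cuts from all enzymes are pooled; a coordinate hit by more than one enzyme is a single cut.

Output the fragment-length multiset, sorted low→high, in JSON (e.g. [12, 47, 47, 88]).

[4,5,5,5,7,7,8,8,8,9,9,9,11,11,13,16,19]

Per-enzyme occurrences:
  FykIV ACTAA/4: at [2, 38, 43, 54, 66, 75, 103, 124, 131] ⇒ [6, 42, 47, 58, 70, 79, 107, 128, 135]
  NpsIX CGCCTA/6: at [59, 92, 109, 138] ⇒ [65, 98, 115, 144]
  UxaIX CCAG/4: at [10, 14, 22, 27] ⇒ [14, 18, 26, 31]

Pooled cuts: [6, 14, 18, 26, 31, 42, 47, 58, 65, 70, 79, 98, 107, 115, 128, 135, 144]

Fragments:
  6→14: 8 bp
  14→18: 4 bp
  18→26: 8 bp
  26→31: 5 bp
  31→42: 11 bp
  42→47: 5 bp
  47→58: 11 bp
  58→65: 7 bp
  65→70: 5 bp
  70→79: 9 bp
  79→98: 19 bp
  98→107: 9 bp
  107→115: 8 bp
  115→128: 13 bp
  128→135: 7 bp
  135→144: 9 bp
  144→6 (wrap): 154-144+6 = 16 bp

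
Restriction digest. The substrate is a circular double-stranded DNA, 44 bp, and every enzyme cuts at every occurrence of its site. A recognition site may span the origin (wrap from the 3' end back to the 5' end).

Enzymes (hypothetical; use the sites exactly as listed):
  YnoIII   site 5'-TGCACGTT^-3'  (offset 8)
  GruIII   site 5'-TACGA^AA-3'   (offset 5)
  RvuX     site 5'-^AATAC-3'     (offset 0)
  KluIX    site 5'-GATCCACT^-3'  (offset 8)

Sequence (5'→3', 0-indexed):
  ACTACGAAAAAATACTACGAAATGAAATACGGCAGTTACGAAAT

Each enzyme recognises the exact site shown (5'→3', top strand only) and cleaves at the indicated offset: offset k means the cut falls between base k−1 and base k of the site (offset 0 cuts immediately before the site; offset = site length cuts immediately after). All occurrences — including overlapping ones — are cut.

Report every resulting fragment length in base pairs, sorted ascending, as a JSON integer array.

[3,5,10,10,16]

Scan for sites:
  YnoIII (TGCACGTT, off=8): no sites
  GruIII (TACGAAA, off=5): starts [2, 15, 36] → cuts [7, 20, 41]
  RvuX (AATAC, off=0): starts [10, 25, 41] → cuts [10, 25, 41]
  KluIX (GATCCACT, off=8): no sites

Pooled cuts: [7, 10, 20, 25, 41]

Fragment lengths:
  7→10: 3 bp
  10→20: 10 bp
  20→25: 5 bp
  25→41: 16 bp
  41→7 (wrap): 44-41+7 = 10 bp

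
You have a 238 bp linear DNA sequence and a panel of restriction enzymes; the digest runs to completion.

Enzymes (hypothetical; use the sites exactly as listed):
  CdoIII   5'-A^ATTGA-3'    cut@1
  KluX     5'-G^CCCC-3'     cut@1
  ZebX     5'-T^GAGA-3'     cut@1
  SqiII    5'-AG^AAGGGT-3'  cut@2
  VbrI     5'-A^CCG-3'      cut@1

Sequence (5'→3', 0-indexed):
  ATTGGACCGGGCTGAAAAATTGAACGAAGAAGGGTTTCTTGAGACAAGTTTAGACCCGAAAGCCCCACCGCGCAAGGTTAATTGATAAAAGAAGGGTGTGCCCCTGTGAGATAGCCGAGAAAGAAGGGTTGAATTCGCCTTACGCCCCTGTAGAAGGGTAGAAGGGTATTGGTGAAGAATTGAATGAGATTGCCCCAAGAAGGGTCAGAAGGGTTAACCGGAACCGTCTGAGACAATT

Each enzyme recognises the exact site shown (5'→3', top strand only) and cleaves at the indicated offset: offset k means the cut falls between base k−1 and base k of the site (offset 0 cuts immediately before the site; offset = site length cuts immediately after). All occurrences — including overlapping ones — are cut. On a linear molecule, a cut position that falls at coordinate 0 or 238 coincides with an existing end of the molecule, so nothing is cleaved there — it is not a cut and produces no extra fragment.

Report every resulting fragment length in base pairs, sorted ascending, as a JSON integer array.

[5,6,6,6,7,7,7,7,8,9,9,9,9,9,11,11,11,12,13,16,17,21,22]

Scan for sites:
  CdoIII (AATTGA, off=1): starts [17, 79, 177] → cuts [18, 80, 178]
  KluX (GCCCC, off=1): starts [61, 99, 143, 191] → cuts [62, 100, 144, 192]
  ZebX (TGAGA, off=1): starts [39, 106, 184, 228] → cuts [40, 107, 185, 229]
  SqiII (AGAAGGGT, off=2): starts [27, 89, 121, 151, 159, 197, 206] → cuts [29, 91, 123, 153, 161, 199, 208]
  VbrI (ACCG, off=1): starts [5, 66, 216, 222] → cuts [6, 67, 217, 223]

All cut coordinates (distinct, sorted): [6, 18, 29, 40, 62, 67, 80, 91, 100, 107, 123, 144, 153, 161, 178, 185, 192, 199, 208, 217, 223, 229]

Fragments:
  [0,6): 6 bp
  [6,18): 12 bp
  [18,29): 11 bp
  [29,40): 11 bp
  [40,62): 22 bp
  [62,67): 5 bp
  [67,80): 13 bp
  [80,91): 11 bp
  [91,100): 9 bp
  [100,107): 7 bp
  [107,123): 16 bp
  [123,144): 21 bp
  [144,153): 9 bp
  [153,161): 8 bp
  [161,178): 17 bp
  [178,185): 7 bp
  [185,192): 7 bp
  [192,199): 7 bp
  [199,208): 9 bp
  [208,217): 9 bp
  [217,223): 6 bp
  [223,229): 6 bp
  [229,238): 9 bp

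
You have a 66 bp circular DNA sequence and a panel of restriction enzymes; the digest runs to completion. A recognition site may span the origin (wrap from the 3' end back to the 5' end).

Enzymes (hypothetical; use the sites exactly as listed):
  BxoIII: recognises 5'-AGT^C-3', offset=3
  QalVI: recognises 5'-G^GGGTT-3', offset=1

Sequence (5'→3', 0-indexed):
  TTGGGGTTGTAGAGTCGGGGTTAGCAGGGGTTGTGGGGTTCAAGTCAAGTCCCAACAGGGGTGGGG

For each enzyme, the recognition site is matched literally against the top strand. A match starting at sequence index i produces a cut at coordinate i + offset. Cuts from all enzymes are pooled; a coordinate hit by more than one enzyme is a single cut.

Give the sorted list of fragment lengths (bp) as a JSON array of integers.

Scan for sites:
  BxoIII AGTC/3: at [12, 42, 47] ⇒ [15, 45, 50]
  QalVI GGGGTT/1: at [2, 16, 26, 34, 62] ⇒ [3, 17, 27, 35, 63]

All cut coordinates (distinct, sorted): [3, 15, 17, 27, 35, 45, 50, 63]

Fragments:
  3→15: 12 bp
  15→17: 2 bp
  17→27: 10 bp
  27→35: 8 bp
  35→45: 10 bp
  45→50: 5 bp
  50→63: 13 bp
  63→3 (wrap): 66-63+3 = 6 bp

[2,5,6,8,10,10,12,13]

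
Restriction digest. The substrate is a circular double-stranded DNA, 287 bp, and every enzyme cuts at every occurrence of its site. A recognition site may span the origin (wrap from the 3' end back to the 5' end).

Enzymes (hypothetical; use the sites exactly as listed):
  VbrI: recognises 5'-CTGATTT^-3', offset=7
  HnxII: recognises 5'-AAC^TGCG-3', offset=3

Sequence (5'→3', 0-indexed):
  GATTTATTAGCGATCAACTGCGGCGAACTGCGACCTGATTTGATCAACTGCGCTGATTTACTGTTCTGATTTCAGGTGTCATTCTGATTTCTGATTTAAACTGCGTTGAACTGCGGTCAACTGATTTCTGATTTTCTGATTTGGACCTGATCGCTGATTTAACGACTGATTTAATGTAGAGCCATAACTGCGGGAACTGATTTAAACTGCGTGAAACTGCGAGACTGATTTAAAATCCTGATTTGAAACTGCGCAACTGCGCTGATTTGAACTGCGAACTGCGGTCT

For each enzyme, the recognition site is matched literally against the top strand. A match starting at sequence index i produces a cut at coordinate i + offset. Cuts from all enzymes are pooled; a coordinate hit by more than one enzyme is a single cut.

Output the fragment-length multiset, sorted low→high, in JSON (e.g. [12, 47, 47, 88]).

[4,4,4,5,7,7,7,7,8,8,10,10,10,11,11,12,13,13,13,13,13,14,15,16,16,18,18]

Site scan:
  VbrI CTGATTT/7: at [34, 52, 65, 83, 90, 120, 127, 135, 153, 165, 196, 224, 237, 261, 285] ⇒ [5, 41, 59, 72, 90, 97, 127, 134, 142, 160, 172, 203, 231, 244, 268]
  HnxII AACTGCG/3: at [15, 25, 45, 98, 108, 185, 204, 214, 246, 254, 269, 276] ⇒ [18, 28, 48, 101, 111, 188, 207, 217, 249, 257, 272, 279]

All cut coordinates (distinct, sorted): [5, 18, 28, 41, 48, 59, 72, 90, 97, 101, 111, 127, 134, 142, 160, 172, 188, 203, 207, 217, 231, 244, 249, 257, 268, 272, 279]

Fragment lengths:
  5→18: 13 bp
  18→28: 10 bp
  28→41: 13 bp
  41→48: 7 bp
  48→59: 11 bp
  59→72: 13 bp
  72→90: 18 bp
  90→97: 7 bp
  97→101: 4 bp
  101→111: 10 bp
  111→127: 16 bp
  127→134: 7 bp
  134→142: 8 bp
  142→160: 18 bp
  160→172: 12 bp
  172→188: 16 bp
  188→203: 15 bp
  203→207: 4 bp
  207→217: 10 bp
  217→231: 14 bp
  231→244: 13 bp
  244→249: 5 bp
  249→257: 8 bp
  257→268: 11 bp
  268→272: 4 bp
  272→279: 7 bp
  279→5 (wrap): 287-279+5 = 13 bp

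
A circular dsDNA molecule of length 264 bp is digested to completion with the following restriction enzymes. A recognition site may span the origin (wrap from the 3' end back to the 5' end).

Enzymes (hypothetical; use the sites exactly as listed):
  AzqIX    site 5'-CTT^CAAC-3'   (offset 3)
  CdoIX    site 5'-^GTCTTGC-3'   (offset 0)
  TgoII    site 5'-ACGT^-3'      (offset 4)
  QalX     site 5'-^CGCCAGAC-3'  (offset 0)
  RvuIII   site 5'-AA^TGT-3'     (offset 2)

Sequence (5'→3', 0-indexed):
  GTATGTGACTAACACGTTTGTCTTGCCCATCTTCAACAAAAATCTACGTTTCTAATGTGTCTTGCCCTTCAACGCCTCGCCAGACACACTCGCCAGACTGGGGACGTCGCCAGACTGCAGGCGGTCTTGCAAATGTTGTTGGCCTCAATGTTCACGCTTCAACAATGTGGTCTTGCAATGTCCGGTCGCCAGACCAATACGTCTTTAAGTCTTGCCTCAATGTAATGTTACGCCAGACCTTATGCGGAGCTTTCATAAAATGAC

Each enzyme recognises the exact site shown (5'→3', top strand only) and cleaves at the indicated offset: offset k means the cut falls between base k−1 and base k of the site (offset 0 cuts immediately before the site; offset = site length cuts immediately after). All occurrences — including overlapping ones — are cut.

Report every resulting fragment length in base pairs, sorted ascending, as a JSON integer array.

[2,3,4,5,5,6,6,6,8,8,9,10,11,11,12,13,14,15,15,16,16,16,17,36]

Per-enzyme occurrences:
  AzqIX (CTTCAAC, off=3): starts [30, 66, 156] → cuts [33, 69, 159]
  CdoIX (GTCTTGC, off=0): starts [19, 58, 123, 169, 208] → cuts [19, 58, 123, 169, 208]
  TgoII (ACGT, off=4): starts [13, 45, 103, 198, 262] → cuts [2, 17, 49, 107, 202]
  QalX (CGCCAGAC, off=0): starts [77, 90, 107, 186, 230] → cuts [77, 90, 107, 186, 230]
  RvuIII (AATGT, off=2): starts [53, 131, 146, 163, 176, 218, 223] → cuts [55, 133, 148, 165, 178, 220, 225]

All cut coordinates (distinct, sorted): [2, 17, 19, 33, 49, 55, 58, 69, 77, 90, 107, 123, 133, 148, 159, 165, 169, 178, 186, 202, 208, 220, 225, 230]

Fragment lengths:
  2→17: 15 bp
  17→19: 2 bp
  19→33: 14 bp
  33→49: 16 bp
  49→55: 6 bp
  55→58: 3 bp
  58→69: 11 bp
  69→77: 8 bp
  77→90: 13 bp
  90→107: 17 bp
  107→123: 16 bp
  123→133: 10 bp
  133→148: 15 bp
  148→159: 11 bp
  159→165: 6 bp
  165→169: 4 bp
  169→178: 9 bp
  178→186: 8 bp
  186→202: 16 bp
  202→208: 6 bp
  208→220: 12 bp
  220→225: 5 bp
  225→230: 5 bp
  230→2 (wrap): 264-230+2 = 36 bp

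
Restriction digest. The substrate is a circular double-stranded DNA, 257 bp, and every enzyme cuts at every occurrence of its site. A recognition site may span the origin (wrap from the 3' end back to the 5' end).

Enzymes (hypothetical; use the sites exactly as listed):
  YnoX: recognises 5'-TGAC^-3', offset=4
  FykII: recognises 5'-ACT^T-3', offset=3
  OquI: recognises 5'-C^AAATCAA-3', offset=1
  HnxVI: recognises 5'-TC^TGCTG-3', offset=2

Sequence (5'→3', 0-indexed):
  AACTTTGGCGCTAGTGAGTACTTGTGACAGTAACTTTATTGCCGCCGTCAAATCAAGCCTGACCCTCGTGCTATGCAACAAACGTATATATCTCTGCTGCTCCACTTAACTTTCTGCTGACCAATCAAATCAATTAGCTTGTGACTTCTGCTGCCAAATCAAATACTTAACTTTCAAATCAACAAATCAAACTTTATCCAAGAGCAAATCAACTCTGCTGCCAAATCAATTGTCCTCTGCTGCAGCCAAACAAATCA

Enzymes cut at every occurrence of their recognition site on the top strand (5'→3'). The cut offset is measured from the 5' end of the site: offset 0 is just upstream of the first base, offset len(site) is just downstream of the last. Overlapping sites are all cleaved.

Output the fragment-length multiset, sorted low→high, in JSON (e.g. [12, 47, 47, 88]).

[1,2,3,3,5,5,5,6,7,7,7,7,8,10,10,10,12,12,12,14,14,14,15,18,19,31]

Scan for sites:
  YnoX TGAC/4: at [24, 59, 117, 141] ⇒ [28, 63, 121, 145]
  FykII ACTT/3: at [1, 19, 32, 103, 108, 143, 164, 169, 190] ⇒ [4, 22, 35, 106, 111, 146, 167, 172, 193]
  OquI CAAATCAA/1: at [48, 125, 154, 174, 182, 204, 221, 250] ⇒ [49, 126, 155, 175, 183, 205, 222, 251]
  HnxVI TCTGCTG/2: at [92, 112, 146, 213, 235] ⇒ [94, 114, 148, 215, 237]

All cut coordinates (distinct, sorted): [4, 22, 28, 35, 49, 63, 94, 106, 111, 114, 121, 126, 145, 146, 148, 155, 167, 172, 175, 183, 193, 205, 215, 222, 237, 251]

Fragment lengths:
  4→22: 18 bp
  22→28: 6 bp
  28→35: 7 bp
  35→49: 14 bp
  49→63: 14 bp
  63→94: 31 bp
  94→106: 12 bp
  106→111: 5 bp
  111→114: 3 bp
  114→121: 7 bp
  121→126: 5 bp
  126→145: 19 bp
  145→146: 1 bp
  146→148: 2 bp
  148→155: 7 bp
  155→167: 12 bp
  167→172: 5 bp
  172→175: 3 bp
  175→183: 8 bp
  183→193: 10 bp
  193→205: 12 bp
  205→215: 10 bp
  215→222: 7 bp
  222→237: 15 bp
  237→251: 14 bp
  251→4 (wrap): 257-251+4 = 10 bp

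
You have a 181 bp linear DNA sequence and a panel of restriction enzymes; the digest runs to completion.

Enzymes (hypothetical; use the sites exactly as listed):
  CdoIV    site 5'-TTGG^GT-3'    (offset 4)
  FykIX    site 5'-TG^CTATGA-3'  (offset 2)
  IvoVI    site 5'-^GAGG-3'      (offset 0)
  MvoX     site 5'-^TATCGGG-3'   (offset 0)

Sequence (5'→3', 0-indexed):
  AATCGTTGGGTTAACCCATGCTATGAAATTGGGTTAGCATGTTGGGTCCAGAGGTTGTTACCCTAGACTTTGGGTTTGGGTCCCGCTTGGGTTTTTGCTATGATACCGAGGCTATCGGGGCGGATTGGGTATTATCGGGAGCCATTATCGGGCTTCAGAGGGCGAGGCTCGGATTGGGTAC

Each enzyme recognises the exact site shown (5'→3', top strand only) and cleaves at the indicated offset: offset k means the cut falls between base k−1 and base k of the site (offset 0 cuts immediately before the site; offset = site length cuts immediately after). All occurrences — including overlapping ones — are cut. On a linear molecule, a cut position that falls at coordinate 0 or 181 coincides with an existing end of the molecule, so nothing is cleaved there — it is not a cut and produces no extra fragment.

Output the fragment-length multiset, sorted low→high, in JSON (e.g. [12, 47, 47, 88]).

Site scan:
  CdoIV TTGGGT/4: at [5, 28, 41, 69, 75, 86, 124, 173] ⇒ [9, 32, 45, 73, 79, 90, 128, 177]
  FykIX TGCTATGA/2: at [18, 95] ⇒ [20, 97]
  IvoVI GAGG/0: at [50, 107, 157, 163] ⇒ [50, 107, 157, 163]
  MvoX TATCGGG/0: at [112, 132, 145] ⇒ [112, 132, 145]

Pooled cuts: [9, 20, 32, 45, 50, 73, 79, 90, 97, 107, 112, 128, 132, 145, 157, 163, 177]

Fragments:
  [0,9): 9 bp
  [9,20): 11 bp
  [20,32): 12 bp
  [32,45): 13 bp
  [45,50): 5 bp
  [50,73): 23 bp
  [73,79): 6 bp
  [79,90): 11 bp
  [90,97): 7 bp
  [97,107): 10 bp
  [107,112): 5 bp
  [112,128): 16 bp
  [128,132): 4 bp
  [132,145): 13 bp
  [145,157): 12 bp
  [157,163): 6 bp
  [163,177): 14 bp
  [177,181): 4 bp

[4,4,5,5,6,6,7,9,10,11,11,12,12,13,13,14,16,23]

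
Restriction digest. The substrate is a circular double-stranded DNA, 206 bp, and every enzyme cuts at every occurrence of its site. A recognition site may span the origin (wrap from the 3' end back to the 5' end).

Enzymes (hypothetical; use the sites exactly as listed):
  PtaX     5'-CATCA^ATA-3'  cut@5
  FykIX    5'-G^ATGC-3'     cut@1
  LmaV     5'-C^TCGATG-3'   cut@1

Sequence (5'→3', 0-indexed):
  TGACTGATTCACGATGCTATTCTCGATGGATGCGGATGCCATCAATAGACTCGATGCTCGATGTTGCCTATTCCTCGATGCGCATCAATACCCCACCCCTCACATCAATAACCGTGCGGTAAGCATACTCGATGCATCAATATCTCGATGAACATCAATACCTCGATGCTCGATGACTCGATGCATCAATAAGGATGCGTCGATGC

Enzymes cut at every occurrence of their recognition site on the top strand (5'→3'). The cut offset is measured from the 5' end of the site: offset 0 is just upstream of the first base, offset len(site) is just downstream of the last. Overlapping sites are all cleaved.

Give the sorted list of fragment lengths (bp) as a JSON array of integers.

Per-enzyme occurrences:
  PtaX (CATCAATA, off=5): starts [39, 82, 102, 134, 152, 183] → cuts [44, 87, 107, 139, 157, 188]
  FykIX (GATGC, off=1): starts [12, 28, 34, 52, 76, 130, 164, 179, 193, 201] → cuts [13, 29, 35, 53, 77, 131, 165, 180, 194, 202]
  LmaV (CTCGATG, off=1): starts [21, 49, 56, 73, 127, 143, 161, 168, 176] → cuts [22, 50, 57, 74, 128, 144, 162, 169, 177]

Pooled cuts: [13, 22, 29, 35, 44, 50, 53, 57, 74, 77, 87, 107, 128, 131, 139, 144, 157, 162, 165, 169, 177, 180, 188, 194, 202]

Fragment lengths:
  13→22: 9 bp
  22→29: 7 bp
  29→35: 6 bp
  35→44: 9 bp
  44→50: 6 bp
  50→53: 3 bp
  53→57: 4 bp
  57→74: 17 bp
  74→77: 3 bp
  77→87: 10 bp
  87→107: 20 bp
  107→128: 21 bp
  128→131: 3 bp
  131→139: 8 bp
  139→144: 5 bp
  144→157: 13 bp
  157→162: 5 bp
  162→165: 3 bp
  165→169: 4 bp
  169→177: 8 bp
  177→180: 3 bp
  180→188: 8 bp
  188→194: 6 bp
  194→202: 8 bp
  202→13 (wrap): 206-202+13 = 17 bp

[3,3,3,3,3,4,4,5,5,6,6,6,7,8,8,8,8,9,9,10,13,17,17,20,21]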